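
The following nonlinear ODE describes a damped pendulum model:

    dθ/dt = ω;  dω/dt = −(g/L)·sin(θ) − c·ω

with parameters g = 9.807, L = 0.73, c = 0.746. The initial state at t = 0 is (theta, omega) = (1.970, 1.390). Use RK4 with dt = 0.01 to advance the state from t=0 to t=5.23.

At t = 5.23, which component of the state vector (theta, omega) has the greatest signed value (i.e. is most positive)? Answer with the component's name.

t=0.000: state=(1.970, 1.390)
step 1 (dt=0.01): k1=(1.390, -13.415), k2=(1.323, -13.328), k3=(1.323, -13.330), k4=(1.257, -13.245); state += dt/6·(k1+2k2+2k3+k4)
t=0.010: state=(1.983, 1.257)
t=0.020: state=(1.995, 1.125)
t=0.030: state=(2.006, 0.995)
continuing one RK4 step at a time; state shown every 20 steps (Δt=0.2):
t=0.200: state=(1.998, -1.046)
t=0.400: state=(1.562, -3.305)
t=0.600: state=(0.706, -5.058)
t=0.800: state=(-0.321, -4.771)
t=1.000: state=(-1.063, -2.464)
t=1.200: state=(-1.285, 0.218)
t=1.400: state=(-1.004, 2.486)
t=1.600: state=(-0.359, 3.710)
t=1.800: state=(0.358, 3.152)
t=2.000: state=(0.812, 1.272)
t=2.200: state=(0.855, -0.810)
t=2.400: state=(0.527, -2.320)
t=2.600: state=(0.007, -2.646)
t=2.800: state=(-0.444, -1.689)
t=3.000: state=(-0.628, -0.121)
t=3.200: state=(-0.504, 1.280)
t=3.400: state=(-0.167, 1.936)
t=3.600: state=(0.202, 1.598)
t=3.800: state=(0.425, 0.559)
t=4.000: state=(0.419, -0.584)
t=4.200: state=(0.220, -1.309)
t=4.400: state=(-0.056, -1.323)
t=4.600: state=(-0.267, -0.708)
t=4.800: state=(-0.323, 0.151)
t=5.000: state=(-0.219, 0.822)
t=5.200: state=(-0.026, 1.015)
t=5.230: state=(0.004, 0.997)
compare at T: theta=0.004, omega=0.997

largest component: omega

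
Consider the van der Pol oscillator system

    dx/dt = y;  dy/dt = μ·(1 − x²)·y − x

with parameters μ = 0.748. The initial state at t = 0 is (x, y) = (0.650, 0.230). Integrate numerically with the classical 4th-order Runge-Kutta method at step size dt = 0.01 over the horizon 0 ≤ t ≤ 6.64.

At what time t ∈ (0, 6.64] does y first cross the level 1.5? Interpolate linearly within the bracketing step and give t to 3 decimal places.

t = 4.616

t=0.000: state=(0.650, 0.230)
step 1 (dt=0.01): k1=(0.230, -0.551), k2=(0.227, -0.553), k3=(0.227, -0.553), k4=(0.224, -0.556); state += dt/6·(k1+2k2+2k3+k4)
t=0.010: state=(0.652, 0.224)
t=0.020: state=(0.654, 0.219)
t=0.030: state=(0.657, 0.213)
continuing one RK4 step at a time; state shown every 25 steps (Δt=0.25):
t=0.250: state=(0.689, 0.078)
t=0.500: state=(0.687, -0.096)
t=0.750: state=(0.640, -0.282)
t=1.000: state=(0.545, -0.477)
t=1.250: state=(0.401, -0.681)
t=1.500: state=(0.204, -0.890)
t=1.750: state=(-0.044, -1.095)
t=2.000: state=(-0.340, -1.259)
t=2.250: state=(-0.665, -1.314)
t=2.500: state=(-0.981, -1.182)
t=2.750: state=(-1.239, -0.857)
t=3.000: state=(-1.401, -0.434)
t=3.250: state=(-1.458, -0.030)
t=3.500: state=(-1.422, 0.303)
t=3.750: state=(-1.312, 0.574)
t=4.000: state=(-1.138, 0.816)
t=4.250: state=(-0.903, 1.064)
t=4.500: state=(-0.602, 1.350)
t=4.610: state=(-0.446, 1.492)
next step: t=4.620: state=(-0.431, 1.506) — y has crossed 1.5
linear interpolation between t=4.610 (1.49217) and t=4.620 (1.50561) → t≈4.616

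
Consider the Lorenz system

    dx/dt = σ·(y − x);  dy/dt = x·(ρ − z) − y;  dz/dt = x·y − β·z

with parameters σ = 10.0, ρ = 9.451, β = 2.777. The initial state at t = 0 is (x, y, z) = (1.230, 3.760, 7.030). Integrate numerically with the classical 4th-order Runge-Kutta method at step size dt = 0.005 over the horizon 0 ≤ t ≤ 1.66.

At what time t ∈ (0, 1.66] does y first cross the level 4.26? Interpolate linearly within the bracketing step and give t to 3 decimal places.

t=0.000: state=(1.230, 3.760, 7.030)
step 1 (dt=0.005): k1=(25.300, -0.782, -14.898), k2=(24.648, -0.579, -14.559), k3=(24.669, -0.585, -14.567), k4=(24.037, -0.382, -14.235); state += dt/6·(k1+2k2+2k3+k4)
t=0.005: state=(1.353, 3.757, 6.957)
t=0.010: state=(1.471, 3.756, 6.888)
t=0.015: state=(1.582, 3.757, 6.821)
continuing one RK4 step at a time; state shown every 20 steps (Δt=0.1):
t=0.100: state=(2.898, 4.037, 6.073)
t=0.130: state=(3.218, 4.230, 5.952)
next step: t=0.135: state=(3.268, 4.265, 5.938) — y has crossed 4.26
linear interpolation between t=0.130 (4.22953) and t=0.135 (4.26515) → t≈0.134

t = 0.134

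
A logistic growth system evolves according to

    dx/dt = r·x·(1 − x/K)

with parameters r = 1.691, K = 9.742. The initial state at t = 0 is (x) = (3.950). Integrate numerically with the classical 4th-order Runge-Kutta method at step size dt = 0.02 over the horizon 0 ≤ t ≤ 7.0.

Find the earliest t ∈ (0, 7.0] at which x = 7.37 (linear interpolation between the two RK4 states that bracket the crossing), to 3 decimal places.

t = 0.897

t=0.000: state=(3.950)
step 1 (dt=0.02): k1=(3.971), k2=(3.984), k3=(3.984), k4=(3.996); state += dt/6·(k1+2k2+2k3+k4)
t=0.020: state=(4.030)
t=0.040: state=(4.110)
t=0.060: state=(4.190)
continuing one RK4 step at a time; state shown every 25 steps (Δt=0.5):
t=0.500: state=(5.978)
t=0.880: state=(7.319)
next step: t=0.900: state=(7.380) — x has crossed 7.37
linear interpolation between t=0.880 (7.31873) and t=0.900 (7.37977) → t≈0.897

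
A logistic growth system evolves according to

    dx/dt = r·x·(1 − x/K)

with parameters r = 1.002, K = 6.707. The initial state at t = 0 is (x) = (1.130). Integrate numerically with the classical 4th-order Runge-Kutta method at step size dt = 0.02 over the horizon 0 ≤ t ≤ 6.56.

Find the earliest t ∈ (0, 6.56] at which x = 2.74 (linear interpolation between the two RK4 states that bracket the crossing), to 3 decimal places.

t=0.000: state=(1.130)
step 1 (dt=0.02): k1=(0.941), k2=(0.948), k3=(0.948), k4=(0.954); state += dt/6·(k1+2k2+2k3+k4)
t=0.020: state=(1.149)
t=0.040: state=(1.168)
t=0.060: state=(1.188)
continuing one RK4 step at a time; state shown every 25 steps (Δt=0.5):
t=0.500: state=(1.681)
t=1.000: state=(2.385)
t=1.220: state=(2.734)
next step: t=1.240: state=(2.766) — x has crossed 2.74
linear interpolation between t=1.220 (2.73362) and t=1.240 (2.76613) → t≈1.224

t = 1.224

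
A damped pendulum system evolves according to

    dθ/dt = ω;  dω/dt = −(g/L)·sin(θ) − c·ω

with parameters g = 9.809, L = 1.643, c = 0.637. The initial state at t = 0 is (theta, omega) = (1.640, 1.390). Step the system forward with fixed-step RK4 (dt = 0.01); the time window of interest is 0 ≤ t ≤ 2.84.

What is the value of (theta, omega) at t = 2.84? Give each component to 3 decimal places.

(theta, omega) = (0.531, 1.020)

t=0.000: state=(1.640, 1.390)
step 1 (dt=0.01): k1=(1.390, -6.841), k2=(1.356, -6.817), k3=(1.356, -6.817), k4=(1.322, -6.792); state += dt/6·(k1+2k2+2k3+k4)
t=0.010: state=(1.654, 1.322)
t=0.020: state=(1.666, 1.254)
t=0.030: state=(1.679, 1.187)
continuing one RK4 step at a time; state shown every 10 steps (Δt=0.1):
t=0.100: state=(1.746, 0.731)
t=0.200: state=(1.788, 0.119)
t=0.300: state=(1.771, -0.454)
t=0.400: state=(1.698, -0.996)
t=0.500: state=(1.572, -1.511)
t=0.600: state=(1.397, -1.993)
t=0.700: state=(1.175, -2.425)
t=0.800: state=(0.915, -2.774)
t=0.900: state=(0.625, -3.004)
t=1.000: state=(0.319, -3.080)
t=1.100: state=(0.014, -2.984)
t=1.200: state=(-0.272, -2.724)
t=1.300: state=(-0.526, -2.329)
t=1.400: state=(-0.735, -1.843)
t=1.500: state=(-0.893, -1.307)
t=1.600: state=(-0.996, -0.756)
t=1.700: state=(-1.044, -0.215)
t=1.800: state=(-1.040, 0.299)
t=1.900: state=(-0.986, 0.772)
t=2.000: state=(-0.887, 1.191)
t=2.100: state=(-0.750, 1.541)
t=2.200: state=(-0.582, 1.803)
t=2.300: state=(-0.393, 1.963)
t=2.400: state=(-0.193, 2.008)
t=2.500: state=(0.005, 1.937)
t=2.600: state=(0.191, 1.760)
t=2.700: state=(0.354, 1.494)
t=2.800: state=(0.487, 1.164)
t=2.840: state=(0.531, 1.020)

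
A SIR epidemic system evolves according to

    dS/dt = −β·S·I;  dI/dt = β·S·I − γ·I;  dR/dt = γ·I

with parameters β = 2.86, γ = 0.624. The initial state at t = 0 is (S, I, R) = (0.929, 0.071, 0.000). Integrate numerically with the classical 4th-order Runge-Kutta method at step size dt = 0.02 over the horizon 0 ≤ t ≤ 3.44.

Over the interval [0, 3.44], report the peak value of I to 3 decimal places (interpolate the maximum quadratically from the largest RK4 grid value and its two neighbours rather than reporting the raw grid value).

t=0.000: state=(0.929, 0.071, 0.000)
step 1 (dt=0.02): k1=(-0.189, 0.144, 0.044), k2=(-0.192, 0.147, 0.045), k3=(-0.192, 0.147, 0.045), k4=(-0.196, 0.149, 0.046); state += dt/6·(k1+2k2+2k3+k4)
t=0.020: state=(0.925, 0.074, 0.001)
t=0.040: state=(0.921, 0.077, 0.002)
t=0.060: state=(0.917, 0.080, 0.003)
continuing one RK4 step at a time; state shown every 10 steps (Δt=0.2):
t=0.200: state=(0.884, 0.105, 0.011)
t=0.400: state=(0.822, 0.152, 0.027)
t=0.600: state=(0.741, 0.209, 0.049)
t=0.800: state=(0.646, 0.275, 0.079)
t=1.000: state=(0.541, 0.341, 0.118)
t=1.200: state=(0.438, 0.398, 0.164)
t=1.400: state=(0.344, 0.439, 0.217)
t=1.600: state=(0.266, 0.461, 0.273)
t=1.800: state=(0.204, 0.465, 0.331)
t=2.000: state=(0.157, 0.455, 0.388)
t=2.200: state=(0.121, 0.435, 0.444)
t=2.400: state=(0.095, 0.408, 0.497)
t=2.600: state=(0.076, 0.378, 0.546)
t=2.800: state=(0.062, 0.347, 0.591)
t=3.000: state=(0.051, 0.316, 0.632)
t=3.200: state=(0.043, 0.287, 0.670)
t=3.400: state=(0.037, 0.259, 0.704)
t=3.440: state=(0.036, 0.254, 0.710)
largest grid value and its neighbours: I(1.720)=0.46555, I(1.740)=0.46570, I(1.760)=0.46570
parabola through these three points peaks at t≈1.749 with I≈0.46572

max I = 0.466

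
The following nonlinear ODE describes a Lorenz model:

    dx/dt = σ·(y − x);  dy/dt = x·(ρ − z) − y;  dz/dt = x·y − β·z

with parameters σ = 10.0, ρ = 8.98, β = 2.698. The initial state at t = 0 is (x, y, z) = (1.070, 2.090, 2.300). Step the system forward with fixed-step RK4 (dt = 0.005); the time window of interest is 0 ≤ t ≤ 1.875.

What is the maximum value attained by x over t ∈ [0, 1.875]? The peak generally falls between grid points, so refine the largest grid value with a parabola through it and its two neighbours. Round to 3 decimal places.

t=0.000: state=(1.070, 2.090, 2.300)
step 1 (dt=0.005): k1=(10.200, 5.058, -3.969), k2=(10.071, 5.226, -3.875), k3=(10.079, 5.223, -3.876), k4=(9.957, 5.390, -3.782); state += dt/6·(k1+2k2+2k3+k4)
t=0.005: state=(1.120, 2.116, 2.281)
t=0.010: state=(1.170, 2.144, 2.262)
t=0.015: state=(1.218, 2.173, 2.245)
continuing one RK4 step at a time; state shown every 20 steps (Δt=0.1):
t=0.100: state=(1.981, 2.892, 2.097)
t=0.200: state=(3.019, 4.219, 2.387)
t=0.300: state=(4.403, 5.954, 3.501)
t=0.400: state=(6.004, 7.543, 5.833)
t=0.500: state=(7.163, 7.767, 9.043)
t=0.600: state=(6.997, 6.076, 11.331)
t=0.700: state=(5.604, 3.951, 11.404)
t=0.800: state=(4.057, 2.735, 10.069)
t=0.900: state=(3.056, 2.375, 8.452)
t=1.000: state=(2.648, 2.483, 7.043)
t=1.100: state=(2.675, 2.874, 5.993)
t=1.200: state=(3.020, 3.502, 5.367)
t=1.300: state=(3.624, 4.341, 5.243)
t=1.400: state=(4.424, 5.282, 5.715)
t=1.500: state=(5.268, 6.047, 6.808)
t=1.600: state=(5.868, 6.235, 8.254)
t=1.700: state=(5.930, 5.684, 9.433)
t=1.800: state=(5.436, 4.753, 9.810)
t=1.875: state=(4.885, 4.135, 9.561)
largest grid value and its neighbours: x(0.535)=7.28255, x(0.540)=7.28406, x(0.545)=7.28158
parabola through these three points peaks at t≈0.539 with x≈7.28409

max x = 7.284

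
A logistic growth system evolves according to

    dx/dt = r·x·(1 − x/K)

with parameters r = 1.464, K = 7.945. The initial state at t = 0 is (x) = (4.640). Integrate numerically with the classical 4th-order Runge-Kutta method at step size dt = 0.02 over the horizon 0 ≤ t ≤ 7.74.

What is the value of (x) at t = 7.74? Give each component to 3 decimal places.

(x) = (7.945)

t=0.000: state=(4.640)
step 1 (dt=0.02): k1=(2.826), k2=(2.819), k3=(2.819), k4=(2.811); state += dt/6·(k1+2k2+2k3+k4)
t=0.020: state=(4.696)
t=0.040: state=(4.752)
t=0.060: state=(4.808)
continuing one RK4 step at a time; state shown every 25 steps (Δt=0.5):
t=0.500: state=(5.918)
t=1.000: state=(6.821)
t=1.500: state=(7.362)
t=2.000: state=(7.653)
t=2.500: state=(7.802)
t=3.000: state=(7.876)
t=3.500: state=(7.911)
t=4.000: state=(7.929)
t=4.500: state=(7.937)
t=5.000: state=(7.941)
t=5.500: state=(7.943)
t=6.000: state=(7.944)
t=6.500: state=(7.945)
t=7.000: state=(7.945)
t=7.500: state=(7.945)
t=7.740: state=(7.945)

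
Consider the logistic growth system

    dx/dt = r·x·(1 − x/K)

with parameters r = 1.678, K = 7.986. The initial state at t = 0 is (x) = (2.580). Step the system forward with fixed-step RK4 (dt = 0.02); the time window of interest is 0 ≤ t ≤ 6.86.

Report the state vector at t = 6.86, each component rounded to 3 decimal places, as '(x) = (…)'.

t=0.000: state=(2.580)
step 1 (dt=0.02): k1=(2.931), k2=(2.948), k3=(2.948), k4=(2.965); state += dt/6·(k1+2k2+2k3+k4)
t=0.020: state=(2.639)
t=0.040: state=(2.699)
t=0.060: state=(2.759)
continuing one RK4 step at a time; state shown every 25 steps (Δt=0.5):
t=0.500: state=(4.191)
t=1.000: state=(5.740)
t=1.500: state=(6.831)
t=2.000: state=(7.442)
t=2.500: state=(7.742)
t=3.000: state=(7.878)
t=3.500: state=(7.939)
t=4.000: state=(7.966)
t=4.500: state=(7.977)
t=5.000: state=(7.982)
t=5.500: state=(7.984)
t=6.000: state=(7.985)
t=6.500: state=(7.986)
t=6.860: state=(7.986)

(x) = (7.986)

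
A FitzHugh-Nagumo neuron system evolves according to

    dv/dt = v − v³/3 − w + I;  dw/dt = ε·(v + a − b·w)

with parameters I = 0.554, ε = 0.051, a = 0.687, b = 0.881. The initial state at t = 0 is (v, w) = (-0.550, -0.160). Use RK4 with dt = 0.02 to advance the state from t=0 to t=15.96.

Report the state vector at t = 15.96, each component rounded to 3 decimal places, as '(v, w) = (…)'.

t=0.000: state=(-0.550, -0.160)
step 1 (dt=0.02): k1=(0.219, 0.014), k2=(0.221, 0.014), k3=(0.221, 0.014), k4=(0.222, 0.014); state += dt/6·(k1+2k2+2k3+k4)
t=0.020: state=(-0.546, -0.160)
t=0.040: state=(-0.541, -0.159)
t=0.060: state=(-0.537, -0.159)
continuing one RK4 step at a time; state shown every 50 steps (Δt=1):
t=1.000: state=(-0.228, -0.139)
t=2.000: state=(0.536, -0.094)
t=3.000: state=(1.659, 0.002)
t=4.000: state=(1.908, 0.128)
t=5.000: state=(1.884, 0.251)
t=6.000: state=(1.839, 0.367)
t=7.000: state=(1.792, 0.476)
t=8.000: state=(1.744, 0.577)
t=9.000: state=(1.696, 0.672)
t=10.000: state=(1.647, 0.760)
t=11.000: state=(1.598, 0.842)
t=12.000: state=(1.547, 0.918)
t=13.000: state=(1.495, 0.987)
t=14.000: state=(1.442, 1.051)
t=15.000: state=(1.386, 1.110)
t=15.960: state=(1.329, 1.161)

(v, w) = (1.329, 1.161)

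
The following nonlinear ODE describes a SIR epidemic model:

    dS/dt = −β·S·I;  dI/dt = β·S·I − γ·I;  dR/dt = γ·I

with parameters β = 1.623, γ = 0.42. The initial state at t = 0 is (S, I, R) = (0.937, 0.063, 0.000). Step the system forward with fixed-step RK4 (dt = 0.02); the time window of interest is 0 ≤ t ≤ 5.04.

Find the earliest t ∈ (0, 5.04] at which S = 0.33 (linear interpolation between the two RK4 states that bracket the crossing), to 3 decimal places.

t=0.000: state=(0.937, 0.063, 0.000)
step 1 (dt=0.02): k1=(-0.096, 0.069, 0.026), k2=(-0.097, 0.070, 0.027), k3=(-0.097, 0.070, 0.027), k4=(-0.098, 0.071, 0.027); state += dt/6·(k1+2k2+2k3+k4)
t=0.020: state=(0.935, 0.064, 0.001)
t=0.040: state=(0.933, 0.066, 0.001)
t=0.060: state=(0.931, 0.067, 0.002)
continuing one RK4 step at a time; state shown every 10 steps (Δt=0.2):
t=0.200: state=(0.916, 0.078, 0.006)
t=0.400: state=(0.890, 0.096, 0.013)
t=0.600: state=(0.860, 0.118, 0.022)
t=0.800: state=(0.824, 0.142, 0.033)
t=1.000: state=(0.784, 0.170, 0.046)
t=1.200: state=(0.738, 0.200, 0.062)
t=1.400: state=(0.688, 0.232, 0.080)
t=1.600: state=(0.635, 0.264, 0.101)
t=1.800: state=(0.580, 0.296, 0.124)
t=2.000: state=(0.524, 0.326, 0.150)
t=2.200: state=(0.469, 0.352, 0.179)
t=2.400: state=(0.417, 0.373, 0.209)
t=2.600: state=(0.368, 0.390, 0.242)
t=2.760: state=(0.333, 0.399, 0.268)
next step: t=2.780: state=(0.328, 0.400, 0.271) — S has crossed 0.33
linear interpolation between t=2.760 (0.33257) and t=2.780 (0.32829) → t≈2.772

t = 2.772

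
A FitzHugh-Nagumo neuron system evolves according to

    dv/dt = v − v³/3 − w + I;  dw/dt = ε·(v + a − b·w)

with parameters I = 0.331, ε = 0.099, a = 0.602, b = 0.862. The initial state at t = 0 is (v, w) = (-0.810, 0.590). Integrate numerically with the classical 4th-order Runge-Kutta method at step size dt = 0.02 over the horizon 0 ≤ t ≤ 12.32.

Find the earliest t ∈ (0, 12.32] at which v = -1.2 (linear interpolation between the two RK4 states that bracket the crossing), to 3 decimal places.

t = 0.436

t=0.000: state=(-0.810, 0.590)
step 1 (dt=0.02): k1=(-0.892, -0.071), k2=(-0.894, -0.072), k3=(-0.894, -0.072), k4=(-0.896, -0.073); state += dt/6·(k1+2k2+2k3+k4)
t=0.020: state=(-0.828, 0.589)
t=0.040: state=(-0.846, 0.587)
t=0.060: state=(-0.864, 0.586)
t=0.420: state=(-1.186, 0.553)
next step: t=0.440: state=(-1.203, 0.551) — v has crossed -1.2
linear interpolation between t=0.420 (-1.18649) and t=0.440 (-1.20343) → t≈0.436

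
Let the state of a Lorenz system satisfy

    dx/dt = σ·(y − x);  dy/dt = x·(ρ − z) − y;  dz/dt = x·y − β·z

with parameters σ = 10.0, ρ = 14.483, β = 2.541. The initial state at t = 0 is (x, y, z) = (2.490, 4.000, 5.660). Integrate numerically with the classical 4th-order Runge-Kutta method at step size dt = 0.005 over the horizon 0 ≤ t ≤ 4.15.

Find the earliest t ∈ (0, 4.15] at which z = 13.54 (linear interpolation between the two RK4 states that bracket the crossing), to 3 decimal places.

t = 0.286

t=0.000: state=(2.490, 4.000, 5.660)
step 1 (dt=0.005): k1=(15.100, 17.969, -4.422), k2=(15.172, 18.285, -4.129), k3=(15.178, 18.284, -4.129), k4=(15.255, 18.600, -3.831); state += dt/6·(k1+2k2+2k3+k4)
t=0.005: state=(2.566, 4.091, 5.639)
t=0.010: state=(2.643, 4.186, 5.622)
t=0.015: state=(2.720, 4.284, 5.607)
continuing one RK4 step at a time; state shown every 40 steps (Δt=0.2):
t=0.200: state=(6.812, 9.643, 8.635)
t=0.285: state=(9.039, 11.094, 13.493)
next step: t=0.290: state=(9.139, 11.076, 13.824) — z has crossed 13.54
linear interpolation between t=0.285 (13.49348) and t=0.290 (13.82381) → t≈0.286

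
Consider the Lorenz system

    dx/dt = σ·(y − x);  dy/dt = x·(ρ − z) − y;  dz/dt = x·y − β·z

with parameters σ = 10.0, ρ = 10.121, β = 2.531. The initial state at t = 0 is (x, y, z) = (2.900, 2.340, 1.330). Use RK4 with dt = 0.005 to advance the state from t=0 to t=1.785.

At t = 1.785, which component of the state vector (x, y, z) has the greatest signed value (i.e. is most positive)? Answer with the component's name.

largest component: z

t=0.000: state=(2.900, 2.340, 1.330)
step 1 (dt=0.005): k1=(-5.600, 23.154, 3.420), k2=(-4.881, 22.948, 3.532), k3=(-4.904, 22.964, 3.535), k4=(-4.207, 22.773, 3.648); state += dt/6·(k1+2k2+2k3+k4)
t=0.005: state=(2.876, 2.455, 1.348)
t=0.010: state=(2.858, 2.568, 1.366)
t=0.015: state=(2.846, 2.679, 1.386)
continuing one RK4 step at a time; state shown every 20 steps (Δt=0.1):
t=0.100: state=(3.354, 4.540, 1.963)
t=0.200: state=(4.993, 6.993, 3.674)
t=0.300: state=(7.079, 9.026, 7.275)
t=0.400: state=(8.283, 8.455, 11.906)
t=0.500: state=(7.259, 5.235, 14.084)
t=0.600: state=(4.930, 2.636, 12.979)
t=0.700: state=(3.068, 1.698, 10.788)
t=0.800: state=(2.148, 1.619, 8.736)
t=0.900: state=(1.899, 1.887, 7.085)
t=1.000: state=(2.066, 2.396, 5.870)
t=1.100: state=(2.549, 3.188, 5.124)
t=1.200: state=(3.350, 4.317, 4.958)
t=1.300: state=(4.471, 5.723, 5.601)
t=1.400: state=(5.756, 6.992, 7.280)
t=1.500: state=(6.719, 7.286, 9.706)
t=1.600: state=(6.724, 6.158, 11.630)
t=1.700: state=(5.743, 4.487, 11.965)
t=1.785: state=(4.667, 3.476, 11.208)
compare at T: x=4.667, y=3.476, z=11.208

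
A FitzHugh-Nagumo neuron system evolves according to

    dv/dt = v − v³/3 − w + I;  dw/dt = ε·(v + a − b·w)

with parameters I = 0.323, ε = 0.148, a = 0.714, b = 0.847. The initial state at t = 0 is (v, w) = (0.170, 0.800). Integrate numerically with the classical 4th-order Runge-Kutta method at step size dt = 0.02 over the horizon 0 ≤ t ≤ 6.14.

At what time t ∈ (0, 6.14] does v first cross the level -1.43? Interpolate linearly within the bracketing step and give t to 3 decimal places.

t=0.000: state=(0.170, 0.800)
step 1 (dt=0.02): k1=(-0.309, 0.031), k2=(-0.312, 0.030), k3=(-0.312, 0.030), k4=(-0.315, 0.030); state += dt/6·(k1+2k2+2k3+k4)
t=0.020: state=(0.164, 0.801)
t=0.040: state=(0.157, 0.801)
t=0.060: state=(0.151, 0.802)
continuing one RK4 step at a time; state shown every 10 steps (Δt=0.2):
t=0.200: state=(0.101, 0.805)
t=0.400: state=(0.017, 0.808)
t=0.600: state=(-0.087, 0.808)
t=0.800: state=(-0.213, 0.804)
t=1.000: state=(-0.364, 0.797)
t=1.200: state=(-0.542, 0.785)
t=1.400: state=(-0.743, 0.767)
t=1.600: state=(-0.958, 0.744)
t=1.800: state=(-1.171, 0.716)
t=2.000: state=(-1.363, 0.682)
t=2.080: state=(-1.430, 0.667)
next step: t=2.100: state=(-1.446, 0.663) — v has crossed -1.43
linear interpolation between t=2.080 (-1.42998) and t=2.100 (-1.44576) → t≈2.080

t = 2.080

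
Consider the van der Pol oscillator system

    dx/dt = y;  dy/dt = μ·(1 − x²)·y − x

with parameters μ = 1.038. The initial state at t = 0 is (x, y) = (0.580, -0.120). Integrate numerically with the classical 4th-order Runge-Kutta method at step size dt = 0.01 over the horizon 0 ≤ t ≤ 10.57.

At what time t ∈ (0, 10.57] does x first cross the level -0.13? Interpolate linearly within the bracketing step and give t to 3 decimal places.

t = 1.181

t=0.000: state=(0.580, -0.120)
step 1 (dt=0.01): k1=(-0.120, -0.663), k2=(-0.123, -0.664), k3=(-0.123, -0.664), k4=(-0.127, -0.666); state += dt/6·(k1+2k2+2k3+k4)
t=0.010: state=(0.579, -0.127)
t=0.020: state=(0.577, -0.133)
t=0.030: state=(0.576, -0.140)
continuing one RK4 step at a time; state shown every 50 steps (Δt=0.5):
t=0.500: state=(0.430, -0.496)
t=1.000: state=(0.066, -0.981)
t=1.180: state=(-0.129, -1.176)
next step: t=1.190: state=(-0.140, -1.187) — x has crossed -0.13
linear interpolation between t=1.180 (-0.12859) and t=1.190 (-0.14041) → t≈1.181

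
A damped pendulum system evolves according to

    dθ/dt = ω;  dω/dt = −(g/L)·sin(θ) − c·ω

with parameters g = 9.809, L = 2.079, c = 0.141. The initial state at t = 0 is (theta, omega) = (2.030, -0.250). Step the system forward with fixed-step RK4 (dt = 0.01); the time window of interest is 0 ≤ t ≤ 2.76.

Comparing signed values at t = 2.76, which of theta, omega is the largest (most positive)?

t=0.000: state=(2.030, -0.250)
step 1 (dt=0.01): k1=(-0.250, -4.194), k2=(-0.271, -4.194), k3=(-0.271, -4.194), k4=(-0.292, -4.194); state += dt/6·(k1+2k2+2k3+k4)
t=0.010: state=(2.027, -0.292)
t=0.020: state=(2.024, -0.334)
t=0.030: state=(2.021, -0.376)
continuing one RK4 step at a time; state shown every 10 steps (Δt=0.1):
t=0.100: state=(1.984, -0.670)
t=0.200: state=(1.896, -1.097)
t=0.300: state=(1.764, -1.534)
t=0.400: state=(1.589, -1.978)
t=0.500: state=(1.369, -2.416)
t=0.600: state=(1.107, -2.824)
t=0.700: state=(0.806, -3.166)
t=0.800: state=(0.477, -3.402)
t=0.900: state=(0.131, -3.494)
t=1.000: state=(-0.217, -3.424)
t=1.100: state=(-0.549, -3.201)
t=1.200: state=(-0.853, -2.854)
t=1.300: state=(-1.117, -2.424)
t=1.400: state=(-1.336, -1.949)
t=1.500: state=(-1.506, -1.459)
t=1.600: state=(-1.628, -0.970)
t=1.700: state=(-1.701, -0.491)
t=1.800: state=(-1.726, -0.020)
t=1.900: state=(-1.705, 0.443)
t=2.000: state=(-1.638, 0.903)
t=2.100: state=(-1.525, 1.358)
t=2.200: state=(-1.366, 1.804)
t=2.300: state=(-1.165, 2.225)
t=2.400: state=(-0.923, 2.599)
t=2.500: state=(-0.648, 2.893)
t=2.600: state=(-0.348, 3.076)
t=2.700: state=(-0.037, 3.122)
t=2.760: state=(0.149, 3.080)
compare at T: theta=0.149, omega=3.080

largest component: omega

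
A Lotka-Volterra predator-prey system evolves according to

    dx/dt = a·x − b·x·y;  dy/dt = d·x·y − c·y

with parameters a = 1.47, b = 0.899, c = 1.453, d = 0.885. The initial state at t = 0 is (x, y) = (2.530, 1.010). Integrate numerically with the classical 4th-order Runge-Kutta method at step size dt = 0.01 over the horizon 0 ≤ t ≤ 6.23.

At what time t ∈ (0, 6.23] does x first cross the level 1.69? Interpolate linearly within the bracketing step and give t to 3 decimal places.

t = 1.275

t=0.000: state=(2.530, 1.010)
step 1 (dt=0.01): k1=(1.422, 0.794), k2=(1.417, 0.803), k3=(1.417, 0.803), k4=(1.411, 0.813); state += dt/6·(k1+2k2+2k3+k4)
t=0.010: state=(2.544, 1.018)
t=0.020: state=(2.558, 1.026)
t=0.030: state=(2.572, 1.035)
continuing one RK4 step at a time; state shown every 25 steps (Δt=0.25):
t=0.250: state=(2.834, 1.274)
t=0.500: state=(2.942, 1.687)
t=0.750: state=(2.744, 2.214)
t=1.000: state=(2.276, 2.692)
t=1.250: state=(1.740, 2.917)
t=1.270: state=(1.700, 2.921)
next step: t=1.280: state=(1.680, 2.922) — x has crossed 1.69
linear interpolation between t=1.270 (1.70004) and t=1.280 (1.68050) → t≈1.275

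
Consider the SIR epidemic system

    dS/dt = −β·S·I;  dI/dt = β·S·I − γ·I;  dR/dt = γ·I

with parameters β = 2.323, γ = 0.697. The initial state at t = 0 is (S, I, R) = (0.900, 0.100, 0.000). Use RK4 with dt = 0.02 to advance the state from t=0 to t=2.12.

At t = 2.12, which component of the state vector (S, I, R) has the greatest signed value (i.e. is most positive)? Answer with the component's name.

t=0.000: state=(0.900, 0.100, 0.000)
step 1 (dt=0.02): k1=(-0.209, 0.139, 0.070), k2=(-0.211, 0.141, 0.071), k3=(-0.212, 0.141, 0.071), k4=(-0.214, 0.142, 0.072); state += dt/6·(k1+2k2+2k3+k4)
t=0.020: state=(0.896, 0.103, 0.001)
t=0.040: state=(0.891, 0.106, 0.003)
t=0.060: state=(0.887, 0.109, 0.004)
continuing one RK4 step at a time; state shown every 5 steps (Δt=0.1):
t=0.100: state=(0.878, 0.115, 0.007)
t=0.200: state=(0.853, 0.131, 0.016)
t=0.300: state=(0.826, 0.148, 0.026)
t=0.400: state=(0.796, 0.167, 0.037)
t=0.500: state=(0.764, 0.187, 0.049)
t=0.600: state=(0.730, 0.207, 0.063)
t=0.700: state=(0.694, 0.228, 0.078)
t=0.800: state=(0.657, 0.249, 0.095)
t=0.900: state=(0.618, 0.269, 0.113)
t=1.000: state=(0.580, 0.288, 0.132)
t=1.100: state=(0.541, 0.306, 0.153)
t=1.200: state=(0.503, 0.322, 0.175)
t=1.300: state=(0.466, 0.337, 0.198)
t=1.400: state=(0.430, 0.348, 0.222)
t=1.500: state=(0.396, 0.358, 0.246)
t=1.600: state=(0.364, 0.364, 0.271)
t=1.700: state=(0.335, 0.369, 0.297)
t=1.800: state=(0.307, 0.370, 0.323)
t=1.900: state=(0.282, 0.370, 0.348)
t=2.000: state=(0.259, 0.367, 0.374)
t=2.100: state=(0.238, 0.363, 0.400)
t=2.120: state=(0.234, 0.362, 0.405)
compare at T: S=0.234, I=0.362, R=0.405

largest component: R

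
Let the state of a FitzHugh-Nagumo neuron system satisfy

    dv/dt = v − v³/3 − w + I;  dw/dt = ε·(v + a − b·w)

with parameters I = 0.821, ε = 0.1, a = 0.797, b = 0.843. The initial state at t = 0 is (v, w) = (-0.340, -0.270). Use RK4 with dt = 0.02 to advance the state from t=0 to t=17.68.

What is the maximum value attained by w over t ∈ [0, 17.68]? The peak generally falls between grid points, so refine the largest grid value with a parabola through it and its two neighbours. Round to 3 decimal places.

t=0.000: state=(-0.340, -0.270)
step 1 (dt=0.02): k1=(0.764, 0.068), k2=(0.770, 0.069), k3=(0.770, 0.069), k4=(0.776, 0.070); state += dt/6·(k1+2k2+2k3+k4)
t=0.020: state=(-0.325, -0.269)
t=0.040: state=(-0.309, -0.267)
t=0.060: state=(-0.293, -0.266)
continuing one RK4 step at a time; state shown every 50 steps (Δt=1):
t=1.000: state=(0.854, -0.154)
t=2.000: state=(1.922, 0.081)
t=3.000: state=(1.959, 0.340)
t=4.000: state=(1.879, 0.573)
t=5.000: state=(1.793, 0.779)
t=6.000: state=(1.706, 0.960)
t=7.000: state=(1.617, 1.118)
t=8.000: state=(1.526, 1.255)
t=9.000: state=(1.431, 1.372)
t=10.000: state=(1.331, 1.470)
t=11.000: state=(1.222, 1.550)
t=12.000: state=(1.098, 1.612)
t=13.000: state=(0.947, 1.657)
t=14.000: state=(0.740, 1.681)
t=15.000: state=(0.392, 1.677)
t=16.000: state=(-0.384, 1.623)
t=17.000: state=(-1.637, 1.468)
t=17.680: state=(-1.904, 1.319)
largest grid value and its neighbours: w(14.400)=1.68316, w(14.420)=1.68316, w(14.440)=1.68315
parabola through these three points peaks at t≈14.415 with w≈1.68316

max w = 1.683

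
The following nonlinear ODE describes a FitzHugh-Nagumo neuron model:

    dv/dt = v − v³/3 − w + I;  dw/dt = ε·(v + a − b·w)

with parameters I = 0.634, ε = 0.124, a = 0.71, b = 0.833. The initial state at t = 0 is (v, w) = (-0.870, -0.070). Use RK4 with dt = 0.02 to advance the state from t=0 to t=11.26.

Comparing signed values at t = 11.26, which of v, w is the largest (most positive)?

largest component: v

t=0.000: state=(-0.870, -0.070)
step 1 (dt=0.02): k1=(0.054, -0.013), k2=(0.054, -0.013), k3=(0.054, -0.013), k4=(0.054, -0.012); state += dt/6·(k1+2k2+2k3+k4)
t=0.020: state=(-0.869, -0.070)
t=0.040: state=(-0.868, -0.070)
t=0.060: state=(-0.867, -0.071)
continuing one RK4 step at a time; state shown every 25 steps (Δt=0.5):
t=0.500: state=(-0.840, -0.075)
t=1.000: state=(-0.803, -0.078)
t=1.500: state=(-0.758, -0.079)
t=2.000: state=(-0.702, -0.076)
t=2.500: state=(-0.633, -0.070)
t=3.000: state=(-0.545, -0.059)
t=3.500: state=(-0.427, -0.042)
t=4.000: state=(-0.261, -0.018)
t=4.500: state=(-0.015, 0.017)
t=5.000: state=(0.359, 0.068)
t=5.500: state=(0.885, 0.145)
t=6.000: state=(1.410, 0.251)
t=6.500: state=(1.700, 0.376)
t=7.000: state=(1.777, 0.506)
t=7.500: state=(1.765, 0.631)
t=8.000: state=(1.723, 0.747)
t=8.500: state=(1.672, 0.855)
t=9.000: state=(1.617, 0.955)
t=9.500: state=(1.560, 1.045)
t=10.000: state=(1.501, 1.128)
t=10.500: state=(1.440, 1.203)
t=11.000: state=(1.376, 1.270)
t=11.260: state=(1.342, 1.303)
compare at T: v=1.342, w=1.303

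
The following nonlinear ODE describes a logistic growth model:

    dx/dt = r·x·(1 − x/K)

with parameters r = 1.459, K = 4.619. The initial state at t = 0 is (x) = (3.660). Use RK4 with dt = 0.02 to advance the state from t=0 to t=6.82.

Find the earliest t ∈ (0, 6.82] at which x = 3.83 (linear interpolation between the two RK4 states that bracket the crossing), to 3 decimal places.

t=0.000: state=(3.660)
step 1 (dt=0.02): k1=(1.109), k2=(1.099), k3=(1.099), k4=(1.090); state += dt/6·(k1+2k2+2k3+k4)
t=0.020: state=(3.682)
t=0.040: state=(3.704)
t=0.060: state=(3.725)
t=0.160: state=(3.825)
next step: t=0.180: state=(3.844) — x has crossed 3.83
linear interpolation between t=0.160 (3.82535) and t=0.180 (3.84435) → t≈0.165

t = 0.165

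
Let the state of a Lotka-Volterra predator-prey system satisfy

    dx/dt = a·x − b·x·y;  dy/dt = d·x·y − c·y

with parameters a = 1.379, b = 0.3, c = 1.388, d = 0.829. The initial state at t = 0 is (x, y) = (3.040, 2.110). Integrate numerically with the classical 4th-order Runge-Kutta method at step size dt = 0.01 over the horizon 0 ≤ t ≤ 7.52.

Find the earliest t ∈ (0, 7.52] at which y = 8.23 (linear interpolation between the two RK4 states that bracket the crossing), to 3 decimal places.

t = 0.875

t=0.000: state=(3.040, 2.110)
step 1 (dt=0.01): k1=(2.268, 2.389), k2=(2.265, 2.422), k3=(2.265, 2.422), k4=(2.262, 2.456); state += dt/6·(k1+2k2+2k3+k4)
t=0.010: state=(3.063, 2.134)
t=0.020: state=(3.085, 2.159)
t=0.030: state=(3.108, 2.185)
continuing one RK4 step at a time; state shown every 25 steps (Δt=0.25):
t=0.250: state=(3.560, 2.962)
t=0.500: state=(3.816, 4.529)
t=0.750: state=(3.520, 6.922)
t=0.870: state=(3.165, 8.180)
next step: t=0.880: state=(3.130, 8.280) — y has crossed 8.23
linear interpolation between t=0.870 (8.17978) and t=0.880 (8.28030) → t≈0.875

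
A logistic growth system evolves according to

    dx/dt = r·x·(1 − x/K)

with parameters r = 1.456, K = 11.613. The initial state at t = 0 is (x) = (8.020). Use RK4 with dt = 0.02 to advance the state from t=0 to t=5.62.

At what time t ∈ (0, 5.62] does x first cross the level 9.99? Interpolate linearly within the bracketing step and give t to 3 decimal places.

t = 0.697

t=0.000: state=(8.020)
step 1 (dt=0.02): k1=(3.613), k2=(3.593), k3=(3.593), k4=(3.572); state += dt/6·(k1+2k2+2k3+k4)
t=0.020: state=(8.092)
t=0.040: state=(8.163)
t=0.060: state=(8.233)
continuing one RK4 step at a time; state shown every 10 steps (Δt=0.2):
t=0.200: state=(8.700)
t=0.400: state=(9.289)
t=0.600: state=(9.783)
t=0.680: state=(9.956)
next step: t=0.700: state=(9.997) — x has crossed 9.99
linear interpolation between t=0.680 (9.95581) and t=0.700 (9.99675) → t≈0.697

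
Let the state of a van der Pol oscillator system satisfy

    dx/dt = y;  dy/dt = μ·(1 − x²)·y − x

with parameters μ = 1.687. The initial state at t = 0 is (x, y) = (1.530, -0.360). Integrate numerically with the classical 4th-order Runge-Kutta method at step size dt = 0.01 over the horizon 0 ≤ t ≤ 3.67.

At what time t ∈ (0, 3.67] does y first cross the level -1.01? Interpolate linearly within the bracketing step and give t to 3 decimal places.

t=0.000: state=(1.530, -0.360)
step 1 (dt=0.01): k1=(-0.360, -0.716), k2=(-0.364, -0.709), k3=(-0.364, -0.709), k4=(-0.367, -0.703); state += dt/6·(k1+2k2+2k3+k4)
t=0.010: state=(1.526, -0.367)
t=0.020: state=(1.523, -0.374)
t=0.030: state=(1.519, -0.381)
continuing one RK4 step at a time; state shown every 20 steps (Δt=0.2):
t=0.200: state=(1.445, -0.484)
t=0.400: state=(1.337, -0.593)
t=0.600: state=(1.207, -0.711)
t=0.800: state=(1.051, -0.864)
t=0.940: state=(0.920, -1.009)
next step: t=0.950: state=(0.910, -1.021) — y has crossed -1.01
linear interpolation between t=0.940 (-1.00880) and t=0.950 (-1.02074) → t≈0.941

t = 0.941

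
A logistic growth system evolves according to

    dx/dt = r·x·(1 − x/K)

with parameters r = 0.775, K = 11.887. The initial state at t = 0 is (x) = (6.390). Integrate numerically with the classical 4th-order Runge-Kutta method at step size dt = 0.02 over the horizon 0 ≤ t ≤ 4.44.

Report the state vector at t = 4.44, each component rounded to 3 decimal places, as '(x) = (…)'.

(x) = (11.568)

t=0.000: state=(6.390)
step 1 (dt=0.02): k1=(2.290), k2=(2.289), k3=(2.289), k4=(2.287); state += dt/6·(k1+2k2+2k3+k4)
t=0.020: state=(6.436)
t=0.040: state=(6.481)
t=0.060: state=(6.527)
continuing one RK4 step at a time; state shown every 10 steps (Δt=0.2):
t=0.200: state=(6.844)
t=0.400: state=(7.288)
t=0.600: state=(7.717)
t=0.800: state=(8.126)
t=1.000: state=(8.513)
t=1.200: state=(8.875)
t=1.400: state=(9.210)
t=1.600: state=(9.518)
t=1.800: state=(9.798)
t=2.000: state=(10.052)
t=2.200: state=(10.280)
t=2.400: state=(10.483)
t=2.600: state=(10.664)
t=2.800: state=(10.824)
t=3.000: state=(10.965)
t=3.200: state=(11.088)
t=3.400: state=(11.196)
t=3.600: state=(11.290)
t=3.800: state=(11.372)
t=4.000: state=(11.444)
t=4.200: state=(11.505)
t=4.400: state=(11.558)
t=4.440: state=(11.568)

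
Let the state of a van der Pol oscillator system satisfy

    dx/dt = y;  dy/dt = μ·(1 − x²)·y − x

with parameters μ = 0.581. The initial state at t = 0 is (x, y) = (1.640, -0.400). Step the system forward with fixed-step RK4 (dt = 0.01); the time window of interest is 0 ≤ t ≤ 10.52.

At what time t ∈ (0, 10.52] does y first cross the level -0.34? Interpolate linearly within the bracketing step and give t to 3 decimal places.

t=0.000: state=(1.640, -0.400)
step 1 (dt=0.01): k1=(-0.400, -1.247), k2=(-0.406, -1.241), k3=(-0.406, -1.241), k4=(-0.412, -1.234); state += dt/6·(k1+2k2+2k3+k4)
t=0.010: state=(1.636, -0.412)
t=0.020: state=(1.632, -0.425)
t=0.030: state=(1.627, -0.437)
continuing one RK4 step at a time; state shown every 50 steps (Δt=0.5):
t=0.500: state=(1.304, -0.917)
t=1.000: state=(0.725, -1.415)
t=1.500: state=(-0.130, -1.999)
t=2.000: state=(-1.177, -1.965)
t=2.500: state=(-1.856, -0.651)
t=2.610: state=(-1.911, -0.362)
next step: t=2.620: state=(-1.915, -0.337) — y has crossed -0.34
linear interpolation between t=2.610 (-0.36191) and t=2.620 (-0.33738) → t≈2.619

t = 2.619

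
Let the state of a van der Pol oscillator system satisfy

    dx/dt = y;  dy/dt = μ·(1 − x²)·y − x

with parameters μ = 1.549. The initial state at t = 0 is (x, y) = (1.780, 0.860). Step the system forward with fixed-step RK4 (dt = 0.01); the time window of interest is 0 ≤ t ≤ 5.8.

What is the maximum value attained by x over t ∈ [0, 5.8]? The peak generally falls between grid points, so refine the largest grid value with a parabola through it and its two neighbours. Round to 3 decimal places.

max x = 1.879

t=0.000: state=(1.780, 0.860)
step 1 (dt=0.01): k1=(0.860, -4.669), k2=(0.837, -4.614), k3=(0.837, -4.615), k4=(0.814, -4.560); state += dt/6·(k1+2k2+2k3+k4)
t=0.010: state=(1.788, 0.814)
t=0.020: state=(1.796, 0.769)
t=0.030: state=(1.804, 0.725)
continuing one RK4 step at a time; state shown every 20 steps (Δt=0.2):
t=0.200: state=(1.874, 0.153)
t=0.400: state=(1.866, -0.191)
t=0.600: state=(1.809, -0.352)
t=0.800: state=(1.729, -0.442)
t=1.000: state=(1.634, -0.509)
t=1.200: state=(1.526, -0.574)
t=1.400: state=(1.404, -0.650)
t=1.600: state=(1.264, -0.749)
t=1.800: state=(1.102, -0.884)
t=2.000: state=(0.907, -1.082)
t=2.200: state=(0.662, -1.384)
t=2.400: state=(0.342, -1.853)
t=2.600: state=(-0.094, -2.534)
t=2.800: state=(-0.673, -3.199)
t=3.000: state=(-1.314, -2.980)
t=3.200: state=(-1.784, -1.633)
t=3.400: state=(-1.983, -0.467)
t=3.600: state=(-2.014, 0.077)
t=3.800: state=(-1.973, 0.292)
t=4.000: state=(-1.905, 0.386)
t=4.200: state=(-1.822, 0.441)
t=4.400: state=(-1.729, 0.487)
t=4.600: state=(-1.627, 0.535)
t=4.800: state=(-1.514, 0.593)
t=5.000: state=(-1.388, 0.668)
t=5.200: state=(-1.245, 0.769)
t=5.400: state=(-1.078, 0.911)
t=5.600: state=(-0.876, 1.120)
t=5.800: state=(-0.623, 1.441)
largest grid value and its neighbours: x(0.260)=1.87882, x(0.270)=1.87893, x(0.280)=1.87885
parabola through these three points peaks at t≈0.271 with x≈1.87893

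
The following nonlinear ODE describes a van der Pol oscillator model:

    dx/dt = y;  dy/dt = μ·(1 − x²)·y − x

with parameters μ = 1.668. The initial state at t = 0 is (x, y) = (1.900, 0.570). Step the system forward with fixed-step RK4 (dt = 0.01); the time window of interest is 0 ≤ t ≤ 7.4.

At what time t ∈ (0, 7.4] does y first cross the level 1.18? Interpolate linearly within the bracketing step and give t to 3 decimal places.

t=0.000: state=(1.900, 0.570)
step 1 (dt=0.01): k1=(0.570, -4.381), k2=(0.548, -4.299), k3=(0.549, -4.300), k4=(0.527, -4.218); state += dt/6·(k1+2k2+2k3+k4)
t=0.010: state=(1.905, 0.527)
t=0.020: state=(1.911, 0.486)
t=0.030: state=(1.915, 0.446)
continuing one RK4 step at a time; state shown every 25 steps (Δt=0.25):
t=0.250: state=(1.943, -0.106)
t=0.500: state=(1.884, -0.325)
t=0.750: state=(1.791, -0.414)
t=1.000: state=(1.679, -0.475)
t=1.250: state=(1.553, -0.539)
t=1.500: state=(1.408, -0.622)
t=1.750: state=(1.239, -0.740)
t=2.000: state=(1.033, -0.924)
t=2.250: state=(0.767, -1.232)
t=2.500: state=(0.397, -1.782)
t=2.750: state=(-0.156, -2.702)
t=3.000: state=(-0.944, -3.417)
t=3.250: state=(-1.682, -2.134)
t=3.500: state=(-1.985, -0.469)
t=3.750: state=(-2.009, 0.152)
t=4.000: state=(-1.944, 0.333)
t=4.250: state=(-1.851, 0.404)
t=4.500: state=(-1.744, 0.454)
t=4.750: state=(-1.624, 0.508)
t=5.000: state=(-1.489, 0.576)
t=5.250: state=(-1.333, 0.672)
t=5.500: state=(-1.149, 0.816)
t=5.750: state=(-0.918, 1.048)
t=5.840: state=(-0.819, 1.166)
next step: t=5.850: state=(-0.807, 1.181) — y has crossed 1.18
linear interpolation between t=5.840 (1.16638) and t=5.850 (1.18114) → t≈5.849

t = 5.849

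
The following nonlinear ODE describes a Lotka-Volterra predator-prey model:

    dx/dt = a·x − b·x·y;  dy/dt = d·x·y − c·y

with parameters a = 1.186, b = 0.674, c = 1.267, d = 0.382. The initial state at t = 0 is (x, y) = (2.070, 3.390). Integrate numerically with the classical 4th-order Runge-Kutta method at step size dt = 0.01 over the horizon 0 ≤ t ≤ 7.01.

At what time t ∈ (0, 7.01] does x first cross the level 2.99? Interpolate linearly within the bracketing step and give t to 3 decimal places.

t = 2.678

t=0.000: state=(2.070, 3.390)
step 1 (dt=0.01): k1=(-2.275, -1.615), k2=(-2.251, -1.625), k3=(-2.251, -1.625), k4=(-2.227, -1.636); state += dt/6·(k1+2k2+2k3+k4)
t=0.010: state=(2.047, 3.374)
t=0.020: state=(2.025, 3.357)
t=0.030: state=(2.004, 3.341)
continuing one RK4 step at a time; state shown every 25 steps (Δt=0.25):
t=0.250: state=(1.632, 2.941)
t=0.500: state=(1.391, 2.473)
t=0.750: state=(1.280, 2.045)
t=1.000: state=(1.259, 1.681)
t=1.250: state=(1.310, 1.383)
t=1.500: state=(1.425, 1.148)
t=1.750: state=(1.605, 0.966)
t=2.000: state=(1.857, 0.830)
t=2.250: state=(2.191, 0.733)
t=2.500: state=(2.620, 0.671)
t=2.670: state=(2.972, 0.649)
next step: t=2.680: state=(2.994, 0.648) — x has crossed 2.99
linear interpolation between t=2.670 (2.97183) and t=2.680 (2.99417) → t≈2.678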